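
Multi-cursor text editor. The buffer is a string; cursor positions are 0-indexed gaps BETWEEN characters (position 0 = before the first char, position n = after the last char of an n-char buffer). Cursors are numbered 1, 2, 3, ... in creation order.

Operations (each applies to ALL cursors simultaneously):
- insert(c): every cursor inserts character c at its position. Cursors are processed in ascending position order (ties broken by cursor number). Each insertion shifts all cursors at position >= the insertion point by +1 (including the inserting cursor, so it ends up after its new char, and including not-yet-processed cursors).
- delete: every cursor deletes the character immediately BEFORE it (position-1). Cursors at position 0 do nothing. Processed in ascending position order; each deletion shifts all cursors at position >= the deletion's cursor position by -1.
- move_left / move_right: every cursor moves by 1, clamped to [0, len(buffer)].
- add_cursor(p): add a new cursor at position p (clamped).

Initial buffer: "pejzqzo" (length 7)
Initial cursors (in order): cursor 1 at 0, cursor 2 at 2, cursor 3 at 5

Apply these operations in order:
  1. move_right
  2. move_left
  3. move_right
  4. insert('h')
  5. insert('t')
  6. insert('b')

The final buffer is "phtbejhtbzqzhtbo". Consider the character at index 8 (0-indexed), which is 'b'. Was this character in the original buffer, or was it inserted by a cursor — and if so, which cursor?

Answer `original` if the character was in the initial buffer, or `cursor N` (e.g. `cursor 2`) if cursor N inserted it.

After op 1 (move_right): buffer="pejzqzo" (len 7), cursors c1@1 c2@3 c3@6, authorship .......
After op 2 (move_left): buffer="pejzqzo" (len 7), cursors c1@0 c2@2 c3@5, authorship .......
After op 3 (move_right): buffer="pejzqzo" (len 7), cursors c1@1 c2@3 c3@6, authorship .......
After op 4 (insert('h')): buffer="phejhzqzho" (len 10), cursors c1@2 c2@5 c3@9, authorship .1..2...3.
After op 5 (insert('t')): buffer="phtejhtzqzhto" (len 13), cursors c1@3 c2@7 c3@12, authorship .11..22...33.
After op 6 (insert('b')): buffer="phtbejhtbzqzhtbo" (len 16), cursors c1@4 c2@9 c3@15, authorship .111..222...333.
Authorship (.=original, N=cursor N): . 1 1 1 . . 2 2 2 . . . 3 3 3 .
Index 8: author = 2

Answer: cursor 2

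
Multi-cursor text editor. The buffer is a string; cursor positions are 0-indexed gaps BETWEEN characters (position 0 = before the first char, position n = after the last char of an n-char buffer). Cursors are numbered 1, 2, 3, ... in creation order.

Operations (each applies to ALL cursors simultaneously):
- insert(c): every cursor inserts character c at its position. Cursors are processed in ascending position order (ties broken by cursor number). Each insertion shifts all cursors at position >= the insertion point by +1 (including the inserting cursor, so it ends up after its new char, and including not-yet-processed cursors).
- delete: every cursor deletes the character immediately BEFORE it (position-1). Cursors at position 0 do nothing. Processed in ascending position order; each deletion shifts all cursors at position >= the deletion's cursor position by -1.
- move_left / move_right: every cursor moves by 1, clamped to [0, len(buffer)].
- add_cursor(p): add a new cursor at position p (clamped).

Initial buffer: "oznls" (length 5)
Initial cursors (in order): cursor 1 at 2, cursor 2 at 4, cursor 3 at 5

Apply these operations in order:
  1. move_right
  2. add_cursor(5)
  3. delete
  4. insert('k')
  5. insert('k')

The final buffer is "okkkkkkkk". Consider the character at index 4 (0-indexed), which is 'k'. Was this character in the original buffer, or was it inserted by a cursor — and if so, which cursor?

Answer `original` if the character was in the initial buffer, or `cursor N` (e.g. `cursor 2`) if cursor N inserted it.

Answer: cursor 4

Derivation:
After op 1 (move_right): buffer="oznls" (len 5), cursors c1@3 c2@5 c3@5, authorship .....
After op 2 (add_cursor(5)): buffer="oznls" (len 5), cursors c1@3 c2@5 c3@5 c4@5, authorship .....
After op 3 (delete): buffer="o" (len 1), cursors c1@1 c2@1 c3@1 c4@1, authorship .
After op 4 (insert('k')): buffer="okkkk" (len 5), cursors c1@5 c2@5 c3@5 c4@5, authorship .1234
After op 5 (insert('k')): buffer="okkkkkkkk" (len 9), cursors c1@9 c2@9 c3@9 c4@9, authorship .12341234
Authorship (.=original, N=cursor N): . 1 2 3 4 1 2 3 4
Index 4: author = 4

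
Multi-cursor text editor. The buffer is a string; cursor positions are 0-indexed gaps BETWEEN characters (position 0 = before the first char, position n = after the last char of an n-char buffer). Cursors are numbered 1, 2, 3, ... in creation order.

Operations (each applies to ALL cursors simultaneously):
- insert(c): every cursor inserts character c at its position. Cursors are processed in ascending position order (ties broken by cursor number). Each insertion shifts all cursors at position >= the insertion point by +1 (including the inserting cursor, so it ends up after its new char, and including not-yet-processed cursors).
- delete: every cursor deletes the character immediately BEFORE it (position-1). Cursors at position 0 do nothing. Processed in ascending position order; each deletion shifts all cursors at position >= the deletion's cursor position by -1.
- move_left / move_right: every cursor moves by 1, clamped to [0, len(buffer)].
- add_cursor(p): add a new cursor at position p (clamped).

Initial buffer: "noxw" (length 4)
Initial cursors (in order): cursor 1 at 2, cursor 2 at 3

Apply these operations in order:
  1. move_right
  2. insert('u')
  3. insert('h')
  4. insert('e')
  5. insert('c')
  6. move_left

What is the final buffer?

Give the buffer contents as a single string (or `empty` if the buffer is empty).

Answer: noxuhecwuhec

Derivation:
After op 1 (move_right): buffer="noxw" (len 4), cursors c1@3 c2@4, authorship ....
After op 2 (insert('u')): buffer="noxuwu" (len 6), cursors c1@4 c2@6, authorship ...1.2
After op 3 (insert('h')): buffer="noxuhwuh" (len 8), cursors c1@5 c2@8, authorship ...11.22
After op 4 (insert('e')): buffer="noxuhewuhe" (len 10), cursors c1@6 c2@10, authorship ...111.222
After op 5 (insert('c')): buffer="noxuhecwuhec" (len 12), cursors c1@7 c2@12, authorship ...1111.2222
After op 6 (move_left): buffer="noxuhecwuhec" (len 12), cursors c1@6 c2@11, authorship ...1111.2222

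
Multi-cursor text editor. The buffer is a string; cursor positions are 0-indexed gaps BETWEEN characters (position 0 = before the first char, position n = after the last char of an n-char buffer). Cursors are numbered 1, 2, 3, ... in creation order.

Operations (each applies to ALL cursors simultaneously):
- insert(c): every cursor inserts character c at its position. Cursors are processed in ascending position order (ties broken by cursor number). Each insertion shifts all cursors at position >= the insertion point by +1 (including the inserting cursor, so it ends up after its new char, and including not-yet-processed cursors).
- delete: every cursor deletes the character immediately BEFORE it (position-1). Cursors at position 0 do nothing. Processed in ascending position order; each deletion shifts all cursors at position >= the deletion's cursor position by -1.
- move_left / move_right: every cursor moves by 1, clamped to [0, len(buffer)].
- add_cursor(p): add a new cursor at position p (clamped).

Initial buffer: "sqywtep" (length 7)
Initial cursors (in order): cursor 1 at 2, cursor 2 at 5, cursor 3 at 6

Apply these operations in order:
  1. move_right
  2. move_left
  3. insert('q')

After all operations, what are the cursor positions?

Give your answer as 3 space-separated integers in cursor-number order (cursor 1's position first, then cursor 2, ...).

After op 1 (move_right): buffer="sqywtep" (len 7), cursors c1@3 c2@6 c3@7, authorship .......
After op 2 (move_left): buffer="sqywtep" (len 7), cursors c1@2 c2@5 c3@6, authorship .......
After op 3 (insert('q')): buffer="sqqywtqeqp" (len 10), cursors c1@3 c2@7 c3@9, authorship ..1...2.3.

Answer: 3 7 9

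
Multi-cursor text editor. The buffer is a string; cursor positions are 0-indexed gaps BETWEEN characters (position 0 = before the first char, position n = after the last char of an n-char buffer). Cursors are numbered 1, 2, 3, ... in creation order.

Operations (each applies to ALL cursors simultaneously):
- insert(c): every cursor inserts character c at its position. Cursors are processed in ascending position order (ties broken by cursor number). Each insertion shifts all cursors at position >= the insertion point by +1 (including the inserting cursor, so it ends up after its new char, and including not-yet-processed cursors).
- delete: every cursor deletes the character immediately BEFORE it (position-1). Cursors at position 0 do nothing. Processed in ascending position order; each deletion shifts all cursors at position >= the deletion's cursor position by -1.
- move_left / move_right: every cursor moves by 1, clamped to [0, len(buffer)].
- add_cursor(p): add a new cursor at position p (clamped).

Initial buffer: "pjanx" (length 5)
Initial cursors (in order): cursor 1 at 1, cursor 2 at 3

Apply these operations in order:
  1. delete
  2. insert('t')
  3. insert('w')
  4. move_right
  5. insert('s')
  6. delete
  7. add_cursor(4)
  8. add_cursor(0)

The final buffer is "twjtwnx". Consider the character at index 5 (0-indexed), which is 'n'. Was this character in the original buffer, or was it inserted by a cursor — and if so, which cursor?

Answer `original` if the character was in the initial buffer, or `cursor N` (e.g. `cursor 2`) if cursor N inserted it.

Answer: original

Derivation:
After op 1 (delete): buffer="jnx" (len 3), cursors c1@0 c2@1, authorship ...
After op 2 (insert('t')): buffer="tjtnx" (len 5), cursors c1@1 c2@3, authorship 1.2..
After op 3 (insert('w')): buffer="twjtwnx" (len 7), cursors c1@2 c2@5, authorship 11.22..
After op 4 (move_right): buffer="twjtwnx" (len 7), cursors c1@3 c2@6, authorship 11.22..
After op 5 (insert('s')): buffer="twjstwnsx" (len 9), cursors c1@4 c2@8, authorship 11.122.2.
After op 6 (delete): buffer="twjtwnx" (len 7), cursors c1@3 c2@6, authorship 11.22..
After op 7 (add_cursor(4)): buffer="twjtwnx" (len 7), cursors c1@3 c3@4 c2@6, authorship 11.22..
After op 8 (add_cursor(0)): buffer="twjtwnx" (len 7), cursors c4@0 c1@3 c3@4 c2@6, authorship 11.22..
Authorship (.=original, N=cursor N): 1 1 . 2 2 . .
Index 5: author = original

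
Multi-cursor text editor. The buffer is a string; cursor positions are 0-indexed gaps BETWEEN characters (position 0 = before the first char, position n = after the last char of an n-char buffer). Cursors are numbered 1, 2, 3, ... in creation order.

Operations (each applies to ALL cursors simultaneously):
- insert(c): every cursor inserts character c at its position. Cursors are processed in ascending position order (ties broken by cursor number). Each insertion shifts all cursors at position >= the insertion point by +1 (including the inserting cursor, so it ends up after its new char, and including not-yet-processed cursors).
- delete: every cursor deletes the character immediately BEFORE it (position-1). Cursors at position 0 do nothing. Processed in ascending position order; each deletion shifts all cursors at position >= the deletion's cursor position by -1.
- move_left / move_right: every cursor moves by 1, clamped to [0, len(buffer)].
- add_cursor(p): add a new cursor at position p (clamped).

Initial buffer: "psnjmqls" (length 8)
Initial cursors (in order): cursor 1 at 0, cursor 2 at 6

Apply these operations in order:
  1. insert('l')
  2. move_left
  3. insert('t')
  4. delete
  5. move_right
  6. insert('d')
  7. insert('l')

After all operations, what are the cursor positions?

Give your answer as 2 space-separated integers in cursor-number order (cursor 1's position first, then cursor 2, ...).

After op 1 (insert('l')): buffer="lpsnjmqlls" (len 10), cursors c1@1 c2@8, authorship 1......2..
After op 2 (move_left): buffer="lpsnjmqlls" (len 10), cursors c1@0 c2@7, authorship 1......2..
After op 3 (insert('t')): buffer="tlpsnjmqtlls" (len 12), cursors c1@1 c2@9, authorship 11......22..
After op 4 (delete): buffer="lpsnjmqlls" (len 10), cursors c1@0 c2@7, authorship 1......2..
After op 5 (move_right): buffer="lpsnjmqlls" (len 10), cursors c1@1 c2@8, authorship 1......2..
After op 6 (insert('d')): buffer="ldpsnjmqldls" (len 12), cursors c1@2 c2@10, authorship 11......22..
After op 7 (insert('l')): buffer="ldlpsnjmqldlls" (len 14), cursors c1@3 c2@12, authorship 111......222..

Answer: 3 12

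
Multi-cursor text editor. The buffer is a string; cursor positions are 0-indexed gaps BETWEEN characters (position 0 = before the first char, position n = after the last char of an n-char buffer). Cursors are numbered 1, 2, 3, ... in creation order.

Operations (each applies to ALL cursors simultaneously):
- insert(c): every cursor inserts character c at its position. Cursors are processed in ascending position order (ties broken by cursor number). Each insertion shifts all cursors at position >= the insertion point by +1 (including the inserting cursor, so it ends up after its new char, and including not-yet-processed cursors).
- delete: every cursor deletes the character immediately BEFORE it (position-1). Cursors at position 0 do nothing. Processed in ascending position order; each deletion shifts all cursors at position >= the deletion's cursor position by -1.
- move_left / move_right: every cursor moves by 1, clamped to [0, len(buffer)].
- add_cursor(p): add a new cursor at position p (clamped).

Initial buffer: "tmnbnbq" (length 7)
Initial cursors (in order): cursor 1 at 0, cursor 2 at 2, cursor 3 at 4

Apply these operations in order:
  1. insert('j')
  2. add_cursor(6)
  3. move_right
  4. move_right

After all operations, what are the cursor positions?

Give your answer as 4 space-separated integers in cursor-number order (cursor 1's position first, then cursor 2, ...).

Answer: 3 6 9 8

Derivation:
After op 1 (insert('j')): buffer="jtmjnbjnbq" (len 10), cursors c1@1 c2@4 c3@7, authorship 1..2..3...
After op 2 (add_cursor(6)): buffer="jtmjnbjnbq" (len 10), cursors c1@1 c2@4 c4@6 c3@7, authorship 1..2..3...
After op 3 (move_right): buffer="jtmjnbjnbq" (len 10), cursors c1@2 c2@5 c4@7 c3@8, authorship 1..2..3...
After op 4 (move_right): buffer="jtmjnbjnbq" (len 10), cursors c1@3 c2@6 c4@8 c3@9, authorship 1..2..3...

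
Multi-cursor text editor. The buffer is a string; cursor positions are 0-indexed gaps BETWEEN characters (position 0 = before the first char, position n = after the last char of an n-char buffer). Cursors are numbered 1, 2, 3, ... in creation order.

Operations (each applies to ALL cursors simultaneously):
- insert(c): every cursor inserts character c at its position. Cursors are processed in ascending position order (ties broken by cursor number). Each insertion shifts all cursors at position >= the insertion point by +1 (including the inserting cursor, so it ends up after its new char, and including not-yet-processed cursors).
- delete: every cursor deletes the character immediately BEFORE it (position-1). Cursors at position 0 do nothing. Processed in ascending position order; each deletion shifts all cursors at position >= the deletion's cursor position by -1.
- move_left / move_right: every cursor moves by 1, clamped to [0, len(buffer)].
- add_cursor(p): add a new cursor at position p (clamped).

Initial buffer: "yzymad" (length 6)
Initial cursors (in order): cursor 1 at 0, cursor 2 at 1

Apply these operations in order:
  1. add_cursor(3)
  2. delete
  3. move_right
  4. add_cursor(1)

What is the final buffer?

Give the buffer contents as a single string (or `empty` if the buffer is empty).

After op 1 (add_cursor(3)): buffer="yzymad" (len 6), cursors c1@0 c2@1 c3@3, authorship ......
After op 2 (delete): buffer="zmad" (len 4), cursors c1@0 c2@0 c3@1, authorship ....
After op 3 (move_right): buffer="zmad" (len 4), cursors c1@1 c2@1 c3@2, authorship ....
After op 4 (add_cursor(1)): buffer="zmad" (len 4), cursors c1@1 c2@1 c4@1 c3@2, authorship ....

Answer: zmad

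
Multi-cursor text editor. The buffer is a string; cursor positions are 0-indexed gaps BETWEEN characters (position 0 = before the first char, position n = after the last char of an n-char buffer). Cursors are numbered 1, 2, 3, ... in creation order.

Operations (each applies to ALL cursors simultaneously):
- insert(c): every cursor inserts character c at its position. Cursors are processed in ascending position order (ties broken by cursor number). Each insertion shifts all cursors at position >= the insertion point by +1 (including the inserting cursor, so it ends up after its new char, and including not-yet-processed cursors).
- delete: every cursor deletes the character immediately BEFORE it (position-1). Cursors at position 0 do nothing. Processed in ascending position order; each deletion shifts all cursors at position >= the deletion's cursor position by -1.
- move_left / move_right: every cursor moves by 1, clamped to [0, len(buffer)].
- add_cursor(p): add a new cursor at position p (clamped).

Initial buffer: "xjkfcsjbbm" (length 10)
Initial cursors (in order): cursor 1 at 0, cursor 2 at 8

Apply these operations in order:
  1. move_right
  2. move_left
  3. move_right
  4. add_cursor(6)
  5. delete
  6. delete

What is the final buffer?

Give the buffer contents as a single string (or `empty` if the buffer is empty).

After op 1 (move_right): buffer="xjkfcsjbbm" (len 10), cursors c1@1 c2@9, authorship ..........
After op 2 (move_left): buffer="xjkfcsjbbm" (len 10), cursors c1@0 c2@8, authorship ..........
After op 3 (move_right): buffer="xjkfcsjbbm" (len 10), cursors c1@1 c2@9, authorship ..........
After op 4 (add_cursor(6)): buffer="xjkfcsjbbm" (len 10), cursors c1@1 c3@6 c2@9, authorship ..........
After op 5 (delete): buffer="jkfcjbm" (len 7), cursors c1@0 c3@4 c2@6, authorship .......
After op 6 (delete): buffer="jkfjm" (len 5), cursors c1@0 c3@3 c2@4, authorship .....

Answer: jkfjm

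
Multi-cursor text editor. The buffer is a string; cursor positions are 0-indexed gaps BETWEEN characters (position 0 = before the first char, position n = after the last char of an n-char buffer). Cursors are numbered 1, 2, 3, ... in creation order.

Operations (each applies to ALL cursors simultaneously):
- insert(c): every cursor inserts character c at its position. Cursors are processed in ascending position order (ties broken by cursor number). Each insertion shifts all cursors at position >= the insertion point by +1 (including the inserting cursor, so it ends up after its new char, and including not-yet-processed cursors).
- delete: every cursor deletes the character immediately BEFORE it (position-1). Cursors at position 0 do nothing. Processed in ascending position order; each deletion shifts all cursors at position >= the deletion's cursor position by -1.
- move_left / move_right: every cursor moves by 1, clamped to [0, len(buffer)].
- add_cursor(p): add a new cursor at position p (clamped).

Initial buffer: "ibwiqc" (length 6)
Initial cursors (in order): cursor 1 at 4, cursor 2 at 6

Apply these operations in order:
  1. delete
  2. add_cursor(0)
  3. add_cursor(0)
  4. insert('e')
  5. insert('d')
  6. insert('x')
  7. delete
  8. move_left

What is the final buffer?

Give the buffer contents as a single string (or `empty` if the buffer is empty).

After op 1 (delete): buffer="ibwq" (len 4), cursors c1@3 c2@4, authorship ....
After op 2 (add_cursor(0)): buffer="ibwq" (len 4), cursors c3@0 c1@3 c2@4, authorship ....
After op 3 (add_cursor(0)): buffer="ibwq" (len 4), cursors c3@0 c4@0 c1@3 c2@4, authorship ....
After op 4 (insert('e')): buffer="eeibweqe" (len 8), cursors c3@2 c4@2 c1@6 c2@8, authorship 34...1.2
After op 5 (insert('d')): buffer="eeddibwedqed" (len 12), cursors c3@4 c4@4 c1@9 c2@12, authorship 3434...11.22
After op 6 (insert('x')): buffer="eeddxxibwedxqedx" (len 16), cursors c3@6 c4@6 c1@12 c2@16, authorship 343434...111.222
After op 7 (delete): buffer="eeddibwedqed" (len 12), cursors c3@4 c4@4 c1@9 c2@12, authorship 3434...11.22
After op 8 (move_left): buffer="eeddibwedqed" (len 12), cursors c3@3 c4@3 c1@8 c2@11, authorship 3434...11.22

Answer: eeddibwedqed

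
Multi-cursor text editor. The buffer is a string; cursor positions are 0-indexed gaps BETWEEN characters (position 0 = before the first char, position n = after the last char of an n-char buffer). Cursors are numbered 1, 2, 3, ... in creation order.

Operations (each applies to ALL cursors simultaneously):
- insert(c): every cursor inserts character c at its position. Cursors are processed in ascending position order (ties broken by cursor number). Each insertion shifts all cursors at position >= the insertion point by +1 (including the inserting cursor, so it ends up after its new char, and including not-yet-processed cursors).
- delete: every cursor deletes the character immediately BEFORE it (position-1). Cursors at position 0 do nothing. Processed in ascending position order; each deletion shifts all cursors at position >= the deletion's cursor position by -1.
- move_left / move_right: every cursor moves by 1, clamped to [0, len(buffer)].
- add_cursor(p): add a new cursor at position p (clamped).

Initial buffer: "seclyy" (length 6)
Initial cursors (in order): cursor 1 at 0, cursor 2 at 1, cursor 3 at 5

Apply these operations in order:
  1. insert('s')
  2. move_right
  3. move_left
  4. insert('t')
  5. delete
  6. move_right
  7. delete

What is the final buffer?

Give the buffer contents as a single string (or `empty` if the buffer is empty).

After op 1 (insert('s')): buffer="ssseclysy" (len 9), cursors c1@1 c2@3 c3@8, authorship 1.2....3.
After op 2 (move_right): buffer="ssseclysy" (len 9), cursors c1@2 c2@4 c3@9, authorship 1.2....3.
After op 3 (move_left): buffer="ssseclysy" (len 9), cursors c1@1 c2@3 c3@8, authorship 1.2....3.
After op 4 (insert('t')): buffer="stssteclysty" (len 12), cursors c1@2 c2@5 c3@11, authorship 11.22....33.
After op 5 (delete): buffer="ssseclysy" (len 9), cursors c1@1 c2@3 c3@8, authorship 1.2....3.
After op 6 (move_right): buffer="ssseclysy" (len 9), cursors c1@2 c2@4 c3@9, authorship 1.2....3.
After op 7 (delete): buffer="ssclys" (len 6), cursors c1@1 c2@2 c3@6, authorship 12...3

Answer: ssclys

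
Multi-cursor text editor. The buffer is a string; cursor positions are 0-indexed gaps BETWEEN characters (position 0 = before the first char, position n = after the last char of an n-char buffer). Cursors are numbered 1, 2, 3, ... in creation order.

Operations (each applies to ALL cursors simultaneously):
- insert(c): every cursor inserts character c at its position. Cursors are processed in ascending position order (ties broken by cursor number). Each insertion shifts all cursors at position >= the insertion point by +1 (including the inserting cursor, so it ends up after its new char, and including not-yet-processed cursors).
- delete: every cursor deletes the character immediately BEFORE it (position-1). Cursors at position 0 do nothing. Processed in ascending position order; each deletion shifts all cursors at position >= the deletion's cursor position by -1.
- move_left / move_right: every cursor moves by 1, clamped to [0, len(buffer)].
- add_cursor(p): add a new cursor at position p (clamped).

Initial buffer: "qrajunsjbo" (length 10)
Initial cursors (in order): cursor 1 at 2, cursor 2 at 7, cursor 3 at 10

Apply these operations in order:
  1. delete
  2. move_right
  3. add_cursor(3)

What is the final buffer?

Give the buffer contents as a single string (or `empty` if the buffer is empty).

Answer: qajunjb

Derivation:
After op 1 (delete): buffer="qajunjb" (len 7), cursors c1@1 c2@5 c3@7, authorship .......
After op 2 (move_right): buffer="qajunjb" (len 7), cursors c1@2 c2@6 c3@7, authorship .......
After op 3 (add_cursor(3)): buffer="qajunjb" (len 7), cursors c1@2 c4@3 c2@6 c3@7, authorship .......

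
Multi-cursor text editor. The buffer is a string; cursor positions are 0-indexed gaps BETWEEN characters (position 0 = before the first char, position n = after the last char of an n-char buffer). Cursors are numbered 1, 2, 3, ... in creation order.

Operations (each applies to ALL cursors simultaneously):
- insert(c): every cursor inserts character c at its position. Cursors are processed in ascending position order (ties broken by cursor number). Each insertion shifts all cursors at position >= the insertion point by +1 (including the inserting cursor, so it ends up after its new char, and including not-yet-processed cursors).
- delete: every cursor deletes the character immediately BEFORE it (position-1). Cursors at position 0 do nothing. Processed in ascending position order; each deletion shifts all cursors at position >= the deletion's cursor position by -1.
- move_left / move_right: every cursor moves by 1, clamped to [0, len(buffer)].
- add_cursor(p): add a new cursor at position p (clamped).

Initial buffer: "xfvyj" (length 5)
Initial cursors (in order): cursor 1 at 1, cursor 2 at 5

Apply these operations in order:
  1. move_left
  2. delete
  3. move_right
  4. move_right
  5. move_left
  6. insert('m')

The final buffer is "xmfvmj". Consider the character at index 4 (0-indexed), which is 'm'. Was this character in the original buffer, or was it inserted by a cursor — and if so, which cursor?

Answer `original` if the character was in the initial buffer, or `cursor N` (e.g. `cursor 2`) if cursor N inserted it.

After op 1 (move_left): buffer="xfvyj" (len 5), cursors c1@0 c2@4, authorship .....
After op 2 (delete): buffer="xfvj" (len 4), cursors c1@0 c2@3, authorship ....
After op 3 (move_right): buffer="xfvj" (len 4), cursors c1@1 c2@4, authorship ....
After op 4 (move_right): buffer="xfvj" (len 4), cursors c1@2 c2@4, authorship ....
After op 5 (move_left): buffer="xfvj" (len 4), cursors c1@1 c2@3, authorship ....
After op 6 (insert('m')): buffer="xmfvmj" (len 6), cursors c1@2 c2@5, authorship .1..2.
Authorship (.=original, N=cursor N): . 1 . . 2 .
Index 4: author = 2

Answer: cursor 2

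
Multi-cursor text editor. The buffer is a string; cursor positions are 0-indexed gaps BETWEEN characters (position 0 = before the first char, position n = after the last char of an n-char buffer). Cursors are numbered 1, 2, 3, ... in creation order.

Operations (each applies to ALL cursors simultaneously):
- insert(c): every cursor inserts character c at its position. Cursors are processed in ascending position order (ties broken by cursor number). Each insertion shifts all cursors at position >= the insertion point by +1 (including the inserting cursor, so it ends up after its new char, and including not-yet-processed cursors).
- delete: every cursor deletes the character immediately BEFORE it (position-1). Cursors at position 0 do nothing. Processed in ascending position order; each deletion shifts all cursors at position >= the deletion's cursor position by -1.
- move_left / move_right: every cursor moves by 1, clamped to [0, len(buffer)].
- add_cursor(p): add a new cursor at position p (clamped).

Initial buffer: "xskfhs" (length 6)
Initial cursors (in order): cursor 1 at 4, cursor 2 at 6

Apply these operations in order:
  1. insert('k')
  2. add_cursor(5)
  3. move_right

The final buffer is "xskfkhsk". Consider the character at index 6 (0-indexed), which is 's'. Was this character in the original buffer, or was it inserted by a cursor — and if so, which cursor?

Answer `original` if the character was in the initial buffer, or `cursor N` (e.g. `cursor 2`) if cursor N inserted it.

Answer: original

Derivation:
After op 1 (insert('k')): buffer="xskfkhsk" (len 8), cursors c1@5 c2@8, authorship ....1..2
After op 2 (add_cursor(5)): buffer="xskfkhsk" (len 8), cursors c1@5 c3@5 c2@8, authorship ....1..2
After op 3 (move_right): buffer="xskfkhsk" (len 8), cursors c1@6 c3@6 c2@8, authorship ....1..2
Authorship (.=original, N=cursor N): . . . . 1 . . 2
Index 6: author = original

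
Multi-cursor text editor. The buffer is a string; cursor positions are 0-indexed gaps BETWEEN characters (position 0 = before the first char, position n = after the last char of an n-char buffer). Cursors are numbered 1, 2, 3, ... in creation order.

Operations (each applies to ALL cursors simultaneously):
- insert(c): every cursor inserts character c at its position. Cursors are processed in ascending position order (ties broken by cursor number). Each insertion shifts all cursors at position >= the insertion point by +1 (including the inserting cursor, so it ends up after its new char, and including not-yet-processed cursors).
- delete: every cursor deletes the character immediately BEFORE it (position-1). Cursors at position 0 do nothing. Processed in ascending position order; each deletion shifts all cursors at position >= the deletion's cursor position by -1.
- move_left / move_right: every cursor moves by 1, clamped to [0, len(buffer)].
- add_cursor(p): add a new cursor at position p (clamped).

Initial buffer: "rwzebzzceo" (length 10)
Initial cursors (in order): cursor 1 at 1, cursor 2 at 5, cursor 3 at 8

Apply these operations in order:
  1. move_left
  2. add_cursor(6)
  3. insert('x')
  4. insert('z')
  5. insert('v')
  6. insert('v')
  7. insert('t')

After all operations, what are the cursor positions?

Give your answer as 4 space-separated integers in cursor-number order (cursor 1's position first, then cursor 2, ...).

Answer: 5 14 27 21

Derivation:
After op 1 (move_left): buffer="rwzebzzceo" (len 10), cursors c1@0 c2@4 c3@7, authorship ..........
After op 2 (add_cursor(6)): buffer="rwzebzzceo" (len 10), cursors c1@0 c2@4 c4@6 c3@7, authorship ..........
After op 3 (insert('x')): buffer="xrwzexbzxzxceo" (len 14), cursors c1@1 c2@6 c4@9 c3@11, authorship 1....2..4.3...
After op 4 (insert('z')): buffer="xzrwzexzbzxzzxzceo" (len 18), cursors c1@2 c2@8 c4@12 c3@15, authorship 11....22..44.33...
After op 5 (insert('v')): buffer="xzvrwzexzvbzxzvzxzvceo" (len 22), cursors c1@3 c2@10 c4@15 c3@19, authorship 111....222..444.333...
After op 6 (insert('v')): buffer="xzvvrwzexzvvbzxzvvzxzvvceo" (len 26), cursors c1@4 c2@12 c4@18 c3@23, authorship 1111....2222..4444.3333...
After op 7 (insert('t')): buffer="xzvvtrwzexzvvtbzxzvvtzxzvvtceo" (len 30), cursors c1@5 c2@14 c4@21 c3@27, authorship 11111....22222..44444.33333...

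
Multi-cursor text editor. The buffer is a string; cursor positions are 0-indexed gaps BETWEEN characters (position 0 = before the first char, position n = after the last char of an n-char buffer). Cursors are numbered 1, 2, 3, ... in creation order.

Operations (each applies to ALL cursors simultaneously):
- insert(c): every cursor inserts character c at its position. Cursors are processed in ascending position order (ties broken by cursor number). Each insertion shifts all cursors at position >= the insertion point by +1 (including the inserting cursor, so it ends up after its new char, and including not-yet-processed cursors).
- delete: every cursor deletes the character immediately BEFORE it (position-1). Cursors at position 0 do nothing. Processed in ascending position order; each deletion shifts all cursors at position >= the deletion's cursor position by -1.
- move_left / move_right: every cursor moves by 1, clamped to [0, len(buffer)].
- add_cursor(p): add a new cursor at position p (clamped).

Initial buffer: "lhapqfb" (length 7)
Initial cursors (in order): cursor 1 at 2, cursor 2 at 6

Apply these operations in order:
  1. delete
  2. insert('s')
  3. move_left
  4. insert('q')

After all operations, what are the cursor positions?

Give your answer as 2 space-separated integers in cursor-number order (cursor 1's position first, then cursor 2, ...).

Answer: 2 7

Derivation:
After op 1 (delete): buffer="lapqb" (len 5), cursors c1@1 c2@4, authorship .....
After op 2 (insert('s')): buffer="lsapqsb" (len 7), cursors c1@2 c2@6, authorship .1...2.
After op 3 (move_left): buffer="lsapqsb" (len 7), cursors c1@1 c2@5, authorship .1...2.
After op 4 (insert('q')): buffer="lqsapqqsb" (len 9), cursors c1@2 c2@7, authorship .11...22.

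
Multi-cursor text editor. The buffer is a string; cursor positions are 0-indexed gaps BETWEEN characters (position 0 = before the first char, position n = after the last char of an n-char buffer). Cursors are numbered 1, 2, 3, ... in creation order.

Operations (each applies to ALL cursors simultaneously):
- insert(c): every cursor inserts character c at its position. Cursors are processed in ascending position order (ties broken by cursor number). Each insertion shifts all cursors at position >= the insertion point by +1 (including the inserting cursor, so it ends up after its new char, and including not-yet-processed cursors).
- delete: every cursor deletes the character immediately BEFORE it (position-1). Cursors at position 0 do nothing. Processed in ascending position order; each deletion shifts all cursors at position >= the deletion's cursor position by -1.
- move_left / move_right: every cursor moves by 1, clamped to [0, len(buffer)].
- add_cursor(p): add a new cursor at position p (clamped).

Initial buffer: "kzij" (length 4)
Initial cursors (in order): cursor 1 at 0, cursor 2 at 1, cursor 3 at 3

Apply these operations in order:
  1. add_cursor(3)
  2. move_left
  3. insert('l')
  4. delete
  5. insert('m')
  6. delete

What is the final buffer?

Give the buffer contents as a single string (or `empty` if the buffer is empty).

Answer: kzij

Derivation:
After op 1 (add_cursor(3)): buffer="kzij" (len 4), cursors c1@0 c2@1 c3@3 c4@3, authorship ....
After op 2 (move_left): buffer="kzij" (len 4), cursors c1@0 c2@0 c3@2 c4@2, authorship ....
After op 3 (insert('l')): buffer="llkzllij" (len 8), cursors c1@2 c2@2 c3@6 c4@6, authorship 12..34..
After op 4 (delete): buffer="kzij" (len 4), cursors c1@0 c2@0 c3@2 c4@2, authorship ....
After op 5 (insert('m')): buffer="mmkzmmij" (len 8), cursors c1@2 c2@2 c3@6 c4@6, authorship 12..34..
After op 6 (delete): buffer="kzij" (len 4), cursors c1@0 c2@0 c3@2 c4@2, authorship ....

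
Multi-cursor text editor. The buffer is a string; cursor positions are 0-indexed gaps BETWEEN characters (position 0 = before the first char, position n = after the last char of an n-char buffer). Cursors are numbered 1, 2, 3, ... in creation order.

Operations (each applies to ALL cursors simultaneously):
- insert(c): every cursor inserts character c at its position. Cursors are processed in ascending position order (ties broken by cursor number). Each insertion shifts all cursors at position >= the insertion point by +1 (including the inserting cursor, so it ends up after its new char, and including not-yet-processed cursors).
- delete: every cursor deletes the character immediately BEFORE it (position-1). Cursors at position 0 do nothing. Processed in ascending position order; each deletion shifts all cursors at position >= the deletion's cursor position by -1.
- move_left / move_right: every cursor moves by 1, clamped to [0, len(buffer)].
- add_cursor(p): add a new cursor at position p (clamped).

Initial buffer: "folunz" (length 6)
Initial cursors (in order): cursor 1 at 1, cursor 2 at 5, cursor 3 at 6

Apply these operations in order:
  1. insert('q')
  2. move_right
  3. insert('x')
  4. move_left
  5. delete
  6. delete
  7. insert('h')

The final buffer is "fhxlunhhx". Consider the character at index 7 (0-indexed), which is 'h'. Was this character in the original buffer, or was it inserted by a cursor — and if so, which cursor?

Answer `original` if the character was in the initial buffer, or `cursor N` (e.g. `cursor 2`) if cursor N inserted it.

Answer: cursor 3

Derivation:
After op 1 (insert('q')): buffer="fqolunqzq" (len 9), cursors c1@2 c2@7 c3@9, authorship .1....2.3
After op 2 (move_right): buffer="fqolunqzq" (len 9), cursors c1@3 c2@8 c3@9, authorship .1....2.3
After op 3 (insert('x')): buffer="fqoxlunqzxqx" (len 12), cursors c1@4 c2@10 c3@12, authorship .1.1...2.233
After op 4 (move_left): buffer="fqoxlunqzxqx" (len 12), cursors c1@3 c2@9 c3@11, authorship .1.1...2.233
After op 5 (delete): buffer="fqxlunqxx" (len 9), cursors c1@2 c2@7 c3@8, authorship .11...223
After op 6 (delete): buffer="fxlunx" (len 6), cursors c1@1 c2@5 c3@5, authorship .1...3
After op 7 (insert('h')): buffer="fhxlunhhx" (len 9), cursors c1@2 c2@8 c3@8, authorship .11...233
Authorship (.=original, N=cursor N): . 1 1 . . . 2 3 3
Index 7: author = 3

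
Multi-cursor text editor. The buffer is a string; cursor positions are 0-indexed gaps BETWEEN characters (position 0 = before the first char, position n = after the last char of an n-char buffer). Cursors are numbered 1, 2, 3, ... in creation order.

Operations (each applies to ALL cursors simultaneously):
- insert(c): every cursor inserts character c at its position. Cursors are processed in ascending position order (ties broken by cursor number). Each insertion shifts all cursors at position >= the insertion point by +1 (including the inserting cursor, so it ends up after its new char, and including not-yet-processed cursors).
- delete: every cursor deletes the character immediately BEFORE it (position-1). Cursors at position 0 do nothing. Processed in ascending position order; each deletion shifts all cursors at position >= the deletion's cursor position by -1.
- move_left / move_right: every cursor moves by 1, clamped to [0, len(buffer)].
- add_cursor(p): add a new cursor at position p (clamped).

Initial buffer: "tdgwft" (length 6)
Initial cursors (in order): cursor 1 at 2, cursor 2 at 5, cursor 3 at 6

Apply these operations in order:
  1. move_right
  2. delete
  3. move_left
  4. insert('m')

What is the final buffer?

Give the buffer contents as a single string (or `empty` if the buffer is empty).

After op 1 (move_right): buffer="tdgwft" (len 6), cursors c1@3 c2@6 c3@6, authorship ......
After op 2 (delete): buffer="tdw" (len 3), cursors c1@2 c2@3 c3@3, authorship ...
After op 3 (move_left): buffer="tdw" (len 3), cursors c1@1 c2@2 c3@2, authorship ...
After op 4 (insert('m')): buffer="tmdmmw" (len 6), cursors c1@2 c2@5 c3@5, authorship .1.23.

Answer: tmdmmw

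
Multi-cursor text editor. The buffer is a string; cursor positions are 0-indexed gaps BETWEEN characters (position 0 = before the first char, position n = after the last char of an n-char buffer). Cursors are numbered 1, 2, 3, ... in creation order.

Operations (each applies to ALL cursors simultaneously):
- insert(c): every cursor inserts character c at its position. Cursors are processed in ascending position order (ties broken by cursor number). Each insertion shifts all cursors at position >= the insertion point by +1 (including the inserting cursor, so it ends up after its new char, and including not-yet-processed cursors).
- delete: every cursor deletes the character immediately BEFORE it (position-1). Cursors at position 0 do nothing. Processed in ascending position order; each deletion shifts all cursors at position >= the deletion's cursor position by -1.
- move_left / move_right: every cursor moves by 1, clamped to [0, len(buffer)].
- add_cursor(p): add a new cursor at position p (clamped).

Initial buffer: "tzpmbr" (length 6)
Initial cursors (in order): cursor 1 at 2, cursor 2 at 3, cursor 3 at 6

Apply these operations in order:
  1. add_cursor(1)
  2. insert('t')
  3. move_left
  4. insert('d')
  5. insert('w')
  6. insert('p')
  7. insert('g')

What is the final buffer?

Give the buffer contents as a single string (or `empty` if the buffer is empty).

Answer: tdwpgtzdwpgtpdwpgtmbrdwpgt

Derivation:
After op 1 (add_cursor(1)): buffer="tzpmbr" (len 6), cursors c4@1 c1@2 c2@3 c3@6, authorship ......
After op 2 (insert('t')): buffer="ttztptmbrt" (len 10), cursors c4@2 c1@4 c2@6 c3@10, authorship .4.1.2...3
After op 3 (move_left): buffer="ttztptmbrt" (len 10), cursors c4@1 c1@3 c2@5 c3@9, authorship .4.1.2...3
After op 4 (insert('d')): buffer="tdtzdtpdtmbrdt" (len 14), cursors c4@2 c1@5 c2@8 c3@13, authorship .44.11.22...33
After op 5 (insert('w')): buffer="tdwtzdwtpdwtmbrdwt" (len 18), cursors c4@3 c1@7 c2@11 c3@17, authorship .444.111.222...333
After op 6 (insert('p')): buffer="tdwptzdwptpdwptmbrdwpt" (len 22), cursors c4@4 c1@9 c2@14 c3@21, authorship .4444.1111.2222...3333
After op 7 (insert('g')): buffer="tdwpgtzdwpgtpdwpgtmbrdwpgt" (len 26), cursors c4@5 c1@11 c2@17 c3@25, authorship .44444.11111.22222...33333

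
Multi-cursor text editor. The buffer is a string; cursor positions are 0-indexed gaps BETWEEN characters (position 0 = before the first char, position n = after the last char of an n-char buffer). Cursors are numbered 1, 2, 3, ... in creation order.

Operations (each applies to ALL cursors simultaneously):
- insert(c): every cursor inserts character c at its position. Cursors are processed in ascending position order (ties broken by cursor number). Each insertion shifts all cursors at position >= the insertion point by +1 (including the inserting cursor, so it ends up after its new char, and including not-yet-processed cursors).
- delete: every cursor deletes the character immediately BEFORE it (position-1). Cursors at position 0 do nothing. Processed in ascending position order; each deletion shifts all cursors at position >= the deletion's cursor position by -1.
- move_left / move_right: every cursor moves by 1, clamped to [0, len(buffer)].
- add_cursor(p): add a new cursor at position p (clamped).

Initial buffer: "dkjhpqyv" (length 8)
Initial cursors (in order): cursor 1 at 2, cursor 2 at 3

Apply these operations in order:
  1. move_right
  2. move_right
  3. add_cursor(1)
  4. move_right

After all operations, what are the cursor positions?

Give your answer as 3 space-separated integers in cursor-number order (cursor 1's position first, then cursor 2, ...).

After op 1 (move_right): buffer="dkjhpqyv" (len 8), cursors c1@3 c2@4, authorship ........
After op 2 (move_right): buffer="dkjhpqyv" (len 8), cursors c1@4 c2@5, authorship ........
After op 3 (add_cursor(1)): buffer="dkjhpqyv" (len 8), cursors c3@1 c1@4 c2@5, authorship ........
After op 4 (move_right): buffer="dkjhpqyv" (len 8), cursors c3@2 c1@5 c2@6, authorship ........

Answer: 5 6 2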